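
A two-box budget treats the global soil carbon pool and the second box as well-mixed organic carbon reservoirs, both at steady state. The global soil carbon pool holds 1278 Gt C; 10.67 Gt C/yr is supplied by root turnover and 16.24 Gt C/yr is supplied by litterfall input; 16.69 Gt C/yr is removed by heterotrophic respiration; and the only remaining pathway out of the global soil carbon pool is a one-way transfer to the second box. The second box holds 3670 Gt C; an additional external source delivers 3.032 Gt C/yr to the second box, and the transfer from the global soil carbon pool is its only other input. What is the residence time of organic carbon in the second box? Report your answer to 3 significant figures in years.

277 yr

Balance the global soil carbon pool: ΣF_in = 10.67 + 16.24 = 26.910 Gt C/yr.
Transfer to the second box = ΣF_in − (16.69) = 10.220 Gt C/yr.
Total input to the second box = 10.220 + 3.032 = 13.252 Gt C/yr; at steady state this equals its total output.
τ = M / F = 3670 / 13.252 = 276.9 yr.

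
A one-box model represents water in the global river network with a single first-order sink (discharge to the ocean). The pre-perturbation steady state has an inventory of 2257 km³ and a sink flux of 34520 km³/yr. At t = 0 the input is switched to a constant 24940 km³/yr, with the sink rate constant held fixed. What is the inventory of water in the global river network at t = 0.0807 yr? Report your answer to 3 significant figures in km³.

1810 km³

τ = M₀/F₀ = 2257/34520 = 0.06538 yr; rate constant k = 1/τ.
New steady state M_∞ = F₁/k = F₁·τ = 24940 × 0.06538 = 1630.6 km³.
M(t) = M_∞ + (M₀ − M_∞)·e^(−t/τ); t/τ = 0.0807/0.06538 = 1.234, so e^(−t/τ) = 0.2910.
M(t) = 1630.6 + 626.4 × 0.2910 = 1812.9 km³.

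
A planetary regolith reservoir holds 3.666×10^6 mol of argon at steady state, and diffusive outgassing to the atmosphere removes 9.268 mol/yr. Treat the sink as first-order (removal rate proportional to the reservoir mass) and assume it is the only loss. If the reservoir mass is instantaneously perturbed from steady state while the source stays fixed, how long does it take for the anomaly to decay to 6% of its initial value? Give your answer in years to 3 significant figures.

For a linear reservoir the anomaly decays as exp(−t/τ) with τ = M/F = 3.666×10^6/9.268 = 395600 yr.
exp(−t/τ) = 0.06 ⇒ t = −τ ln(0.06) = 395600 × 2.813 = 1.113×10^6 yr.

1.11×10^6 yr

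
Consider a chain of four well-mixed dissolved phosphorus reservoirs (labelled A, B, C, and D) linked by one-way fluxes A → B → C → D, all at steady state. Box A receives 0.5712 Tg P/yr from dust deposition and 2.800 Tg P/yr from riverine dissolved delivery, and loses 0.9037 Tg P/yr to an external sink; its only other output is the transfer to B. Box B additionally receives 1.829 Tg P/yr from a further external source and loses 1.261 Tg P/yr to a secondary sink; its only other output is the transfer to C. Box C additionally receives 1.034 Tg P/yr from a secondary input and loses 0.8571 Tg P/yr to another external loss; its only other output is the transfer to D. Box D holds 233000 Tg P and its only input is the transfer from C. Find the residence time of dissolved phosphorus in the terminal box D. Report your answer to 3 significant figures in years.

72500 yr

Box A: F(A→B) = (0.5712 + 2.800) − 0.9037 = 2.4675 Tg P/yr.
Box B: F(B→C) = (2.4675 + 1.829) − 1.261 = 3.0355 Tg P/yr.
Box C: F(C→D) = (3.0355 + 1.034) − 0.8571 = 3.2124 Tg P/yr.
Box D throughput = its input = 3.2124 Tg P/yr; τ = 233000 / 3.2124 = 72530 yr.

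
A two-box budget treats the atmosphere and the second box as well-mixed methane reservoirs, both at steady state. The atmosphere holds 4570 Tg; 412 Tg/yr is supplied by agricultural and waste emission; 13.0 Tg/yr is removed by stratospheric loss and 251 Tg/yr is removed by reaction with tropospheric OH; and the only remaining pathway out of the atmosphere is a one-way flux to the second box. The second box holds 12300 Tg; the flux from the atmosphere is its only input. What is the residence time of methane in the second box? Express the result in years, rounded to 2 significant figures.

83 yr

Balance the atmosphere: ΣF_in = 412.00 Tg/yr.
Flux to the second box = ΣF_in − (13.0 + 251) = 148.00 Tg/yr.
At steady state the output of the second box equals its input, 148.00 Tg/yr.
τ = M / F = 12300 / 148.00 = 83.11 yr.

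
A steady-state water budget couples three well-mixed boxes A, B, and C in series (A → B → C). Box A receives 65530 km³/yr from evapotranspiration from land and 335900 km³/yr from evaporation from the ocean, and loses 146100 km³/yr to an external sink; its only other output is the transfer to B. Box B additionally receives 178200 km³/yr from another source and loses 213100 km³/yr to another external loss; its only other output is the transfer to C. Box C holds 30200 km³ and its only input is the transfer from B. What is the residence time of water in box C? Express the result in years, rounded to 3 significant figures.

Box A: F(A→B) = (65530 + 335900) − 146100 = 255330 km³/yr.
Box B: F(B→C) = (255330 + 178200) − 213100 = 220430 km³/yr.
Box C throughput = its input = 220430 km³/yr; τ = 30200 / 220430 = 0.1370 yr.

0.137 yr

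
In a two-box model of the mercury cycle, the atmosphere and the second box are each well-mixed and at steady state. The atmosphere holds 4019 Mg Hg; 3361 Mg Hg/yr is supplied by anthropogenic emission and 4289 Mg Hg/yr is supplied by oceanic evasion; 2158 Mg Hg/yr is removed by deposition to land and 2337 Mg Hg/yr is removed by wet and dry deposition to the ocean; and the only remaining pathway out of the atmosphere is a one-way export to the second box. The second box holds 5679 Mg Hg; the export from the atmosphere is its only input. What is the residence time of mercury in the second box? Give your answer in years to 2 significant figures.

1.8 yr

Balance the atmosphere: ΣF_in = 3361 + 4289 = 7650.0 Mg Hg/yr.
Export to the second box = ΣF_in − (2158 + 2337) = 3155.0 Mg Hg/yr.
At steady state the output of the second box equals its input, 3155.0 Mg Hg/yr.
τ = M / F = 5679 / 3155.0 = 1.800 yr.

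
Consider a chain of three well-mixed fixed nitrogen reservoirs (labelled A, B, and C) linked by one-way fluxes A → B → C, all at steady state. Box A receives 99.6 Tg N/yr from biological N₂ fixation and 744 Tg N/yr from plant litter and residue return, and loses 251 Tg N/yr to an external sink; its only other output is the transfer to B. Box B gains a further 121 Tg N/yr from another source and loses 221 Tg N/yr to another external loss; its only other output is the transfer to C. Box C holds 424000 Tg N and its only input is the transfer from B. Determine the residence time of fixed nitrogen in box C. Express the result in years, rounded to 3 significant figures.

Box A: F(A→B) = (99.6 + 744) − 251 = 592.60 Tg N/yr.
Box B: F(B→C) = (592.60 + 121) − 221 = 492.60 Tg N/yr.
Box C throughput = its input = 492.60 Tg N/yr; τ = 424000 / 492.60 = 860.7 yr.

861 yr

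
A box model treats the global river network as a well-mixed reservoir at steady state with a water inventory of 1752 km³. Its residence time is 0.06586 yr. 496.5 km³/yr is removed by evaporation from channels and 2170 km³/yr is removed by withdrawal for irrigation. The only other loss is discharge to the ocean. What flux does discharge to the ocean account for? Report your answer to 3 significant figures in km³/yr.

Total removal F = M/τ = 1752 / 0.06586 = 26600 km³/yr.
Discharge to the ocean = F − (496.5 + 2170) = 26600 − 2666 = 23940 km³/yr.

23900 km³/yr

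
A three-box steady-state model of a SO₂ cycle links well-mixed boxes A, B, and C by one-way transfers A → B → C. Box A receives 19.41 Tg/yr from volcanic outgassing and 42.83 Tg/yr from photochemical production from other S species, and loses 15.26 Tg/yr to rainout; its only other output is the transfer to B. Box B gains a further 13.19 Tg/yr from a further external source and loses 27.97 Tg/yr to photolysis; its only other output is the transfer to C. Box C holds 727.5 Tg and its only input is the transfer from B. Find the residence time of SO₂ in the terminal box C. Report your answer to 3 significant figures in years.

22.6 yr

Box A: F(A→B) = (19.41 + 42.83) − 15.26 = 46.980 Tg/yr.
Box B: F(B→C) = (46.980 + 13.19) − 27.97 = 32.200 Tg/yr.
Box C throughput = its input = 32.200 Tg/yr; τ = 727.5 / 32.200 = 22.59 yr.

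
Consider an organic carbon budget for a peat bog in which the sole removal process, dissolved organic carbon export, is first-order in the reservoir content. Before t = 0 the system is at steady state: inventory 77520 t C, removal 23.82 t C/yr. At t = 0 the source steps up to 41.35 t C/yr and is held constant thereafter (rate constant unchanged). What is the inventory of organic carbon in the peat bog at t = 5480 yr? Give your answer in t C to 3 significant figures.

The sink rate constant is k = F₀/M₀ = 23.82/77520 = 0.0003073 yr⁻¹.
Solving dM/dt = F₁ − kM with M(0) = M₀ gives M(t) = F₁/k + (M₀ − F₁/k)·e^(−kt).
F₁/k = 41.35/0.0003073 = 134570 t C; kt = 0.0003073 × 5480 = 1.684, e^(−kt) = 0.1857.
M(5480) = 134570 + (77520 − 134570) × 0.1857 = 134570 − 10590 = 123980 t C.

124000 t C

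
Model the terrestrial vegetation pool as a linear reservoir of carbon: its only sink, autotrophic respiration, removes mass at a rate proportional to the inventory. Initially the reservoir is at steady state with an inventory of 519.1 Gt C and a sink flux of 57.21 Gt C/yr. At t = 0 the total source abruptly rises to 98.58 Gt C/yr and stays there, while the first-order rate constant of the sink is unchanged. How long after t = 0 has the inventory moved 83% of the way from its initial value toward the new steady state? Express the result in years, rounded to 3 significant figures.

τ = M₀/F₀ = 519.1/57.21 = 9.074 yr.
The remaining gap fraction is e^(−t/τ); 83% covered ⇒ e^(−t/τ) = 0.170.
t = −τ ln(0.170) = 9.074 × 1.772 = 16.08 yr.

16.1 yr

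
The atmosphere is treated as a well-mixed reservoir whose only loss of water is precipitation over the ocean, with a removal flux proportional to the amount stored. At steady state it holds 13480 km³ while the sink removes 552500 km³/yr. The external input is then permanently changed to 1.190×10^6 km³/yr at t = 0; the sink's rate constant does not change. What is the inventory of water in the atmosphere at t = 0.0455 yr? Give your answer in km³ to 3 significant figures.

26600 km³

τ = M₀/F₀ = 13480/552500 = 0.02440 yr; rate constant k = 1/τ.
New steady state M_∞ = F₁/k = F₁·τ = 1.190×10^6 × 0.02440 = 29034 km³.
M(t) = M_∞ + (M₀ − M_∞)·e^(−t/τ); t/τ = 0.0455/0.02440 = 1.865, so e^(−t/τ) = 0.1549.
M(t) = 29034 − 15550 × 0.1549 = 26624 km³.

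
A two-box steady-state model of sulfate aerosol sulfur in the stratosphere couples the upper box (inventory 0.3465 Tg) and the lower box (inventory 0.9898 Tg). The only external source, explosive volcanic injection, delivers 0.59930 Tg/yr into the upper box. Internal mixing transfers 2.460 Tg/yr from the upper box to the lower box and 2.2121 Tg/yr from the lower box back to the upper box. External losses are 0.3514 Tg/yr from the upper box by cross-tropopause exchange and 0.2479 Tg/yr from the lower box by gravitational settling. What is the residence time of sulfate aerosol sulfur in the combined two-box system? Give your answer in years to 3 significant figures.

For the system as a whole, the A↔B exchange is internal and contributes nothing to the throughput; only the external sinks remove mass.
M_total = 0.3465 + 0.9898 = 1.3363 Tg.
ΣF_external_out = 0.3514 + 0.2479 = 0.59930 Tg/yr.
τ = M_total / ΣF_ext = 1.3363 / 0.59930 = 2.230 yr.

2.23 yr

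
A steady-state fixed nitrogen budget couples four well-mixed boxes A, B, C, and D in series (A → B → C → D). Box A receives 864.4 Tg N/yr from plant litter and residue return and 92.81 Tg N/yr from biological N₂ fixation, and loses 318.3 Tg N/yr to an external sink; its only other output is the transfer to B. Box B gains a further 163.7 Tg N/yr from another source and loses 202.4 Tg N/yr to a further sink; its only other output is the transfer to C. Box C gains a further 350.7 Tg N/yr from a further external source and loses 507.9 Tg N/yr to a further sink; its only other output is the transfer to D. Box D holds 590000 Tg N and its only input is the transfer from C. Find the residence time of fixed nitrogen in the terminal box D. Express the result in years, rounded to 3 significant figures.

Box A: F(A→B) = (864.4 + 92.81) − 318.3 = 638.91 Tg N/yr.
Box B: F(B→C) = (638.91 + 163.7) − 202.4 = 600.21 Tg N/yr.
Box C: F(C→D) = (600.21 + 350.7) − 507.9 = 443.01 Tg N/yr.
Box D throughput = its input = 443.01 Tg N/yr; τ = 590000 / 443.01 = 1332 yr.

1330 yr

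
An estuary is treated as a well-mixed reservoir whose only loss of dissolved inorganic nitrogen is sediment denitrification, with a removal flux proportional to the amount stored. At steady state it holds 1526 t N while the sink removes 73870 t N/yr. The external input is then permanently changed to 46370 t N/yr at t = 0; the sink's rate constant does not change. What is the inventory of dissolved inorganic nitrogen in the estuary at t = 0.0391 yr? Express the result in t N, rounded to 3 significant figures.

Residence time τ = M₀/F₀ = 0.02066 yr. The eventual steady state is M_∞ = M₀·(F₁/F₀) = 1526 × 46370/73870 = 957.91 t N.
The anomaly ΔM(t) = M(t) − M_∞ decays as ΔM₀·e^(−t/τ) with ΔM₀ = 1526 − 957.91 = 568.1 t N.
At t = 0.0391 yr, e^(−t/τ) = e^(−1.893) = 0.1507, so ΔM = 85.59 t N and M = 957.91 + 85.59 = 1043.5 t N.

1040 t N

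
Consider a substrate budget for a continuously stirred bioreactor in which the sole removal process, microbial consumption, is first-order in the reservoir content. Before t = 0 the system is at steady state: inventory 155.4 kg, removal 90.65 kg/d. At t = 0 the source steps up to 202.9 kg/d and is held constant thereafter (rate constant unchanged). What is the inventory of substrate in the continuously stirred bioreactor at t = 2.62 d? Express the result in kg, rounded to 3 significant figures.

Residence time τ = M₀/F₀ = 1.714 d. The eventual steady state is M_∞ = M₀·(F₁/F₀) = 155.4 × 202.9/90.65 = 347.83 kg.
The anomaly ΔM(t) = M(t) − M_∞ decays as ΔM₀·e^(−t/τ) with ΔM₀ = 155.4 − 347.83 = −192.4 kg.
At t = 2.62 d, e^(−t/τ) = e^(−1.528) = 0.2169, so ΔM = −41.74 kg and M = 347.83 − 41.74 = 306.09 kg.

306 kg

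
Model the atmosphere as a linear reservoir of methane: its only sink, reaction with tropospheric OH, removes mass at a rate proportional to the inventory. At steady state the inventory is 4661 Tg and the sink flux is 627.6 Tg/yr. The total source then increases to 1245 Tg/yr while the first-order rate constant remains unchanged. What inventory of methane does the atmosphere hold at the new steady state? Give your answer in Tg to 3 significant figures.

Rate constant k = F/M = 627.6 / 4661 = 0.1346 yr⁻¹.
At the new steady state, source = k·M_new ⇒ M_new = 1245 / 0.1346 = 9246 Tg.
(Equivalently M_new = M × F_new/F_old = 4661 × 1245/627.6.)

9250 Tg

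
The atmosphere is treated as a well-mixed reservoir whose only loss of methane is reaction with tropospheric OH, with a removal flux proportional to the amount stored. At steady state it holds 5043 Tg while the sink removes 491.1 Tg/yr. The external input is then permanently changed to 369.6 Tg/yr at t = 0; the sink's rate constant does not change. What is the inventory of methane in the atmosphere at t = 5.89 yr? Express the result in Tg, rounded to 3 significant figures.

Residence time τ = M₀/F₀ = 10.27 yr. The eventual steady state is M_∞ = M₀·(F₁/F₀) = 5043 × 369.6/491.1 = 3795.3 Tg.
The anomaly ΔM(t) = M(t) − M_∞ decays as ΔM₀·e^(−t/τ) with ΔM₀ = 5043 − 3795.3 = 1248 Tg.
At t = 5.89 yr, e^(−t/τ) = e^(−0.5736) = 0.5635, so ΔM = 703.1 Tg and M = 3795.3 + 703.1 = 4498.4 Tg.

4500 Tg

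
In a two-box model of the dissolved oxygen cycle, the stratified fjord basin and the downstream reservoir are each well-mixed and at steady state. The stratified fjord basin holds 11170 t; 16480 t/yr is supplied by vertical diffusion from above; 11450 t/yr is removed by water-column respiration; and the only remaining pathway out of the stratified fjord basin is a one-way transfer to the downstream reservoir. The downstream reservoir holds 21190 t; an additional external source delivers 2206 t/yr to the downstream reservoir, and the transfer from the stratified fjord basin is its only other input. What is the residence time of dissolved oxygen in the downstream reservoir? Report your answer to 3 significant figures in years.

Balance the stratified fjord basin: ΣF_in = 16480 t/yr.
Transfer to the downstream reservoir = ΣF_in − (11450) = 5030.0 t/yr.
Total input to the downstream reservoir = 5030.0 + 2206 = 7236.0 t/yr; at steady state this equals its total output.
τ = M / F = 21190 / 7236.0 = 2.928 yr.

2.93 yr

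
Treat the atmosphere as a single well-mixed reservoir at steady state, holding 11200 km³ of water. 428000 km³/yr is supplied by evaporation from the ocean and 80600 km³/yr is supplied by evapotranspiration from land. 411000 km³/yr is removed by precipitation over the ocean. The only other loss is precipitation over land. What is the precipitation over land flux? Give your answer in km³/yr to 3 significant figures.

At steady state ΣF_in = ΣF_out.
ΣF_in = 428000 + 80600 = 508600 km³/yr.
Precipitation over land flux = ΣF_in − (411000) = 508600 − 411000 = 97600 km³/yr.

97600 km³/yr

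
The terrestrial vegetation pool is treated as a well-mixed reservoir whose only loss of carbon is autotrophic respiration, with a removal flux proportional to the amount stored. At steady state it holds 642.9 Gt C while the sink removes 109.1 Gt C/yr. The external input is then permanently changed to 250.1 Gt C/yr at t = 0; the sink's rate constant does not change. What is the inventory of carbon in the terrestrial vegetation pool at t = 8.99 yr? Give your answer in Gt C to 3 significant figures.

The sink rate constant is k = F₀/M₀ = 109.1/642.9 = 0.1697 yr⁻¹.
Solving dM/dt = F₁ − kM with M(0) = M₀ gives M(t) = F₁/k + (M₀ − F₁/k)·e^(−kt).
F₁/k = 250.1/0.1697 = 1473.8 Gt C; kt = 0.1697 × 8.99 = 1.526, e^(−kt) = 0.2175.
M(8.99) = 1473.8 + (642.9 − 1473.8) × 0.2175 = 1473.8 − 180.7 = 1293.1 Gt C.

1290 Gt C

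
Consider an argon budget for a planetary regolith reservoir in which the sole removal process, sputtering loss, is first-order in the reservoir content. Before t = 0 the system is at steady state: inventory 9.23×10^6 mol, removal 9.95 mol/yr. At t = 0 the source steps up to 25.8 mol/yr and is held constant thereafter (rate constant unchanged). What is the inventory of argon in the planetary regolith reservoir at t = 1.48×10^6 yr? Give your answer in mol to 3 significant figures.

2.10×10^7 mol

Residence time τ = M₀/F₀ = 927600 yr. The eventual steady state is M_∞ = M₀·(F₁/F₀) = 9.23×10^6 × 25.8/9.95 = 2.3933×10^7 mol.
The anomaly ΔM(t) = M(t) − M_∞ decays as ΔM₀·e^(−t/τ) with ΔM₀ = 9.23×10^6 − 2.3933×10^7 = −1.470×10^7 mol.
At t = 1.48×10^6 yr, e^(−t/τ) = e^(−1.595) = 0.2028, so ΔM = −2.982×10^6 mol and M = 2.3933×10^7 − 2.982×10^6 = 2.0951×10^7 mol.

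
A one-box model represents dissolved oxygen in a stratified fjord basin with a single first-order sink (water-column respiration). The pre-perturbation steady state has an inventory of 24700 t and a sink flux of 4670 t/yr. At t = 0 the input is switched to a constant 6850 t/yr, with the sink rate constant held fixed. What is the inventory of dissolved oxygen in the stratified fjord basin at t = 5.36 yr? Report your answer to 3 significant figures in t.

32000 t

Residence time τ = M₀/F₀ = 5.289 yr. The eventual steady state is M_∞ = M₀·(F₁/F₀) = 24700 × 6850/4670 = 36230 t.
The anomaly ΔM(t) = M(t) − M_∞ decays as ΔM₀·e^(−t/τ) with ΔM₀ = 24700 − 36230 = −11530 t.
At t = 5.36 yr, e^(−t/τ) = e^(−1.013) = 0.3630, so ΔM = −4185 t and M = 36230 − 4185 = 32045 t.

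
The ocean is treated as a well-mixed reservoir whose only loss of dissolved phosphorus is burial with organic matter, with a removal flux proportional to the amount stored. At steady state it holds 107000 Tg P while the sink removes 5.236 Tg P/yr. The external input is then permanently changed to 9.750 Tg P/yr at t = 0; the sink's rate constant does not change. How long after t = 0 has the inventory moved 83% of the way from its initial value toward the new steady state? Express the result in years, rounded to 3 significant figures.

36200 yr

τ = M₀/F₀ = 107000/5.236 = 20440 yr.
The remaining gap fraction is e^(−t/τ); 83% covered ⇒ e^(−t/τ) = 0.170.
t = −τ ln(0.170) = 20440 × 1.772 = 36210 yr.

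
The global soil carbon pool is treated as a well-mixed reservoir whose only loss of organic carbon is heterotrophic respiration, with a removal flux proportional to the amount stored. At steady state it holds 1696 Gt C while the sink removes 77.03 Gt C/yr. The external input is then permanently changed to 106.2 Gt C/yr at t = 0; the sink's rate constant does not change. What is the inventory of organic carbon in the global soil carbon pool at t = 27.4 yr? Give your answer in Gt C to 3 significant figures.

τ = M₀/F₀ = 1696/77.03 = 22.02 yr; rate constant k = 1/τ.
New steady state M_∞ = F₁/k = F₁·τ = 106.2 × 22.02 = 2338.2 Gt C.
M(t) = M_∞ + (M₀ − M_∞)·e^(−t/τ); t/τ = 27.4/22.02 = 1.244, so e^(−t/τ) = 0.2881.
M(t) = 2338.2 − 642.2 × 0.2881 = 2153.2 Gt C.

2150 Gt C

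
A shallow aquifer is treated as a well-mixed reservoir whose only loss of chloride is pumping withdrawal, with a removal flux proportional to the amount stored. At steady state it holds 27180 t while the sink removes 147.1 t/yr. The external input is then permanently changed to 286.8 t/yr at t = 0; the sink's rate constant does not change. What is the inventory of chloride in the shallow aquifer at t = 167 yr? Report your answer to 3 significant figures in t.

Residence time τ = M₀/F₀ = 184.8 yr. The eventual steady state is M_∞ = M₀·(F₁/F₀) = 27180 × 286.8/147.1 = 52993 t.
The anomaly ΔM(t) = M(t) − M_∞ decays as ΔM₀·e^(−t/τ) with ΔM₀ = 27180 − 52993 = −25810 t.
At t = 167 yr, e^(−t/τ) = e^(−0.9038) = 0.4050, so ΔM = −10450 t and M = 52993 − 10450 = 42538 t.

42500 t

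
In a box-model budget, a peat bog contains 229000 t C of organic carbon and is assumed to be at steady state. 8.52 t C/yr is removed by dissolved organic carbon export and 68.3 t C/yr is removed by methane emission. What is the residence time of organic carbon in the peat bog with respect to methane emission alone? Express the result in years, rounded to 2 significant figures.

Residence time with respect to a single sink: τ = M / F_sink.
τ = 229000 / 68.3 = 3353 yr.

3400 yr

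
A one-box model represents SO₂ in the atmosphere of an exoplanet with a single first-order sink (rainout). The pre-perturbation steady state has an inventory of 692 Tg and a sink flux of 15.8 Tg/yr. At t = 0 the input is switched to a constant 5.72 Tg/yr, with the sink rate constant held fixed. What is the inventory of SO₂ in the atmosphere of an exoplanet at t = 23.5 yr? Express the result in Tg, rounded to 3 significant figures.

Residence time τ = M₀/F₀ = 43.80 yr. The eventual steady state is M_∞ = M₀·(F₁/F₀) = 692 × 5.72/15.8 = 250.52 Tg.
The anomaly ΔM(t) = M(t) − M_∞ decays as ΔM₀·e^(−t/τ) with ΔM₀ = 692 − 250.52 = 441.5 Tg.
At t = 23.5 yr, e^(−t/τ) = e^(−0.5366) = 0.5848, so ΔM = 258.2 Tg and M = 250.52 + 258.2 = 508.68 Tg.

509 Tg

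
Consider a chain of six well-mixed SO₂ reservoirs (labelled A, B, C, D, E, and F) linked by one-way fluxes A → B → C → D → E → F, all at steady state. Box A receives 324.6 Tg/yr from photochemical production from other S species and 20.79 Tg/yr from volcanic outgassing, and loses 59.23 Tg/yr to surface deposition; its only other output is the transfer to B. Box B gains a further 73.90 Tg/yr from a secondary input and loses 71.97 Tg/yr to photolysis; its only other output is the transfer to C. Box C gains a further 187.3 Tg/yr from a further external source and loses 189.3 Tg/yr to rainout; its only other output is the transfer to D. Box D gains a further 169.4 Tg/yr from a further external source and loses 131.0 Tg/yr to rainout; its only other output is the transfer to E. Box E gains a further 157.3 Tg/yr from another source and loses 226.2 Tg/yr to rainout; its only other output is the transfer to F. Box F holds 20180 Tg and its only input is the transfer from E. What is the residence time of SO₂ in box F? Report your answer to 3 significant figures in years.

79.0 yr

Box A: F(A→B) = (324.6 + 20.79) − 59.23 = 286.16 Tg/yr.
Box B: F(B→C) = (286.16 + 73.90) − 71.97 = 288.09 Tg/yr.
Box C: F(C→D) = (288.09 + 187.3) − 189.3 = 286.09 Tg/yr.
Box D: F(D→E) = (286.09 + 169.4) − 131.0 = 324.49 Tg/yr.
Box E: F(E→F) = (324.49 + 157.3) − 226.2 = 255.59 Tg/yr.
Box F throughput = its input = 255.59 Tg/yr; τ = 20180 / 255.59 = 78.95 yr.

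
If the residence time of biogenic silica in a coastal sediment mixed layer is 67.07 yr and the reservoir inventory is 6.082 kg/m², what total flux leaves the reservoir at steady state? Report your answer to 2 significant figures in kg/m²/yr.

0.091 kg/m²/yr

F = M / τ = 6.082 / 67.07 = 0.09068 kg/m²/yr.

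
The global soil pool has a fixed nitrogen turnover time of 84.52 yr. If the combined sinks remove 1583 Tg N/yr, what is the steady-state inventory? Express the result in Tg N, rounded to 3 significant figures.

τ = M/F ⇒ M = τ × F = 84.52 × 1583 = 133800 Tg N.

134000 Tg N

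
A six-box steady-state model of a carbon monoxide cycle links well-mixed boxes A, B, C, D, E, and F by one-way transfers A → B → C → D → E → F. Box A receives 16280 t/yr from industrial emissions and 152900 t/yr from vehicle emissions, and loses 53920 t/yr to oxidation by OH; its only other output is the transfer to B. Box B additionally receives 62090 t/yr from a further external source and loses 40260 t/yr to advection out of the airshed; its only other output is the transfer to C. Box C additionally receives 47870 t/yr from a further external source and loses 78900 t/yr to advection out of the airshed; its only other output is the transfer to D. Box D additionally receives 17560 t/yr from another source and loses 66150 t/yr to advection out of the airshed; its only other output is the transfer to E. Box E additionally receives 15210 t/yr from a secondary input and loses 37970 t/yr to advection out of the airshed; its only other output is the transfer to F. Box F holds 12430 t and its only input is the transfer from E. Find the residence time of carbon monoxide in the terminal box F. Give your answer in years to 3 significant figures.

0.358 yr

Box A: F(A→B) = (16280 + 152900) − 53920 = 115260 t/yr.
Box B: F(B→C) = (115260 + 62090) − 40260 = 137090 t/yr.
Box C: F(C→D) = (137090 + 47870) − 78900 = 106060 t/yr.
Box D: F(D→E) = (106060 + 17560) − 66150 = 57470 t/yr.
Box E: F(E→F) = (57470 + 15210) − 37970 = 34710 t/yr.
Box F throughput = its input = 34710 t/yr; τ = 12430 / 34710 = 0.3581 yr.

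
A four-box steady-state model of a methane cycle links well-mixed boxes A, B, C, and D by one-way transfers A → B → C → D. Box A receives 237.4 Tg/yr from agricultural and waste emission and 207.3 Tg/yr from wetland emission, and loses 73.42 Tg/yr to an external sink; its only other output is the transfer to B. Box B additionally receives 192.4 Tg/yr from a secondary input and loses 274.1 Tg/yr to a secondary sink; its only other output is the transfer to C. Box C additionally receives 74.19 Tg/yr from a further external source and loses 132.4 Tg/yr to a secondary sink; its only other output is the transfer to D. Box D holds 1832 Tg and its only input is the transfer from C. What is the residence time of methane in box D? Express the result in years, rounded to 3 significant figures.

Box A: F(A→B) = (237.4 + 207.3) − 73.42 = 371.28 Tg/yr.
Box B: F(B→C) = (371.28 + 192.4) − 274.1 = 289.58 Tg/yr.
Box C: F(C→D) = (289.58 + 74.19) − 132.4 = 231.37 Tg/yr.
Box D throughput = its input = 231.37 Tg/yr; τ = 1832 / 231.37 = 7.918 yr.

7.92 yr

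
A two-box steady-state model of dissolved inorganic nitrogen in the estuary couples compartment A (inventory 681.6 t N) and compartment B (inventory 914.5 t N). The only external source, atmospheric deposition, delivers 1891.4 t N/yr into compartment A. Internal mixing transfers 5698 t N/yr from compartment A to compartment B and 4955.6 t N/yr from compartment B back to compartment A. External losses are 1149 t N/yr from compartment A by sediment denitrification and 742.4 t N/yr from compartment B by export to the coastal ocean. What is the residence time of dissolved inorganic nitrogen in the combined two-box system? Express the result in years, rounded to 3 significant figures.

For the system as a whole, the A↔B exchange is internal and contributes nothing to the throughput; only the external sinks remove mass.
M_total = 681.6 + 914.5 = 1596.1 t N.
ΣF_external_out = 1149 + 742.4 = 1891.4 t N/yr.
τ = M_total / ΣF_ext = 1596.1 / 1891.4 = 0.8439 yr.

0.844 yr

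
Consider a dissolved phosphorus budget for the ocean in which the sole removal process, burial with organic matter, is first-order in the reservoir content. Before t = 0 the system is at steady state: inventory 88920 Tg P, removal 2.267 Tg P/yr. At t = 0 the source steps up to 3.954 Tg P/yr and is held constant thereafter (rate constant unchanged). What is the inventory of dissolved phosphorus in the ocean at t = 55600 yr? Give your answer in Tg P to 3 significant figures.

139000 Tg P

τ = M₀/F₀ = 88920/2.267 = 39220 yr; rate constant k = 1/τ.
New steady state M_∞ = F₁/k = F₁·τ = 3.954 × 39220 = 155090 Tg P.
M(t) = M_∞ + (M₀ − M_∞)·e^(−t/τ); t/τ = 55600/39220 = 1.418, so e^(−t/τ) = 0.2423.
M(t) = 155090 − 66170 × 0.2423 = 139060 Tg P.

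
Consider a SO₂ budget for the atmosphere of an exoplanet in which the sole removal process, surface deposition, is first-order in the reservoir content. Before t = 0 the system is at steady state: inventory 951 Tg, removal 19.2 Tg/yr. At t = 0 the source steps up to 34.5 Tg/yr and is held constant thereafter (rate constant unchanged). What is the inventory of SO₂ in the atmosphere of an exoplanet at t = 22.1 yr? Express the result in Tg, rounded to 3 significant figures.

1220 Tg

τ = M₀/F₀ = 951/19.2 = 49.53 yr; rate constant k = 1/τ.
New steady state M_∞ = F₁/k = F₁·τ = 34.5 × 49.53 = 1708.8 Tg.
M(t) = M_∞ + (M₀ − M_∞)·e^(−t/τ); t/τ = 22.1/49.53 = 0.4462, so e^(−t/τ) = 0.6401.
M(t) = 1708.8 − 757.8 × 0.6401 = 1223.8 Tg.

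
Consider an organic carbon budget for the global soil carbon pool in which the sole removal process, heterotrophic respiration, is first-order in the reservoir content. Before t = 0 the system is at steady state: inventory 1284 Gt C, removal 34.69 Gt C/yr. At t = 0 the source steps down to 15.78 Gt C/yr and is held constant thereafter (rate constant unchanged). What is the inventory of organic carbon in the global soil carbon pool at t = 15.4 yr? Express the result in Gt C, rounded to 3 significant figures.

1050 Gt C

The sink rate constant is k = F₀/M₀ = 34.69/1284 = 0.02702 yr⁻¹.
Solving dM/dt = F₁ − kM with M(0) = M₀ gives M(t) = F₁/k + (M₀ − F₁/k)·e^(−kt).
F₁/k = 15.78/0.02702 = 584.07 Gt C; kt = 0.02702 × 15.4 = 0.4161, e^(−kt) = 0.6596.
M(15.4) = 584.07 + (1284 − 584.07) × 0.6596 = 584.07 + 461.7 = 1045.8 Gt C.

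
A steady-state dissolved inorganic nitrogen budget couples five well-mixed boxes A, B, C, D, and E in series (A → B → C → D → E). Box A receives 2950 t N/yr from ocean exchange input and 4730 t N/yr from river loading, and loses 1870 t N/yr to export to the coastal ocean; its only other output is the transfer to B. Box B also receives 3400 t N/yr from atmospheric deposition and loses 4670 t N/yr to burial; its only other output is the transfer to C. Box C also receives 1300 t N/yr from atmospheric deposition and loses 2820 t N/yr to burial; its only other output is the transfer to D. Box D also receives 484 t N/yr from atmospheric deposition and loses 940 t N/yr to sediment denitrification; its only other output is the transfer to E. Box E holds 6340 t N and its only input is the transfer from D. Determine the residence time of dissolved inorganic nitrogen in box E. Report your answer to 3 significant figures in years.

2.47 yr

Box A: F(A→B) = (2950 + 4730) − 1870 = 5810.0 t N/yr.
Box B: F(B→C) = (5810.0 + 3400) − 4670 = 4540.0 t N/yr.
Box C: F(C→D) = (4540.0 + 1300) − 2820 = 3020.0 t N/yr.
Box D: F(D→E) = (3020.0 + 484) − 940 = 2564.0 t N/yr.
Box E throughput = its input = 2564.0 t N/yr; τ = 6340 / 2564.0 = 2.473 yr.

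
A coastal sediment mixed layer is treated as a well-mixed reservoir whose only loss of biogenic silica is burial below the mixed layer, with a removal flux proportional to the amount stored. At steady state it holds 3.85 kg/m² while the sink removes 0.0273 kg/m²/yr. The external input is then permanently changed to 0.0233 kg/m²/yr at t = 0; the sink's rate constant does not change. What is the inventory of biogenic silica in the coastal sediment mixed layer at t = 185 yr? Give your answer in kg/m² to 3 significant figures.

τ = M₀/F₀ = 3.85/0.0273 = 141.0 yr; rate constant k = 1/τ.
New steady state M_∞ = F₁/k = F₁·τ = 0.0233 × 141.0 = 3.2859 kg/m².
M(t) = M_∞ + (M₀ − M_∞)·e^(−t/τ); t/τ = 185/141.0 = 1.312, so e^(−t/τ) = 0.2693.
M(t) = 3.2859 + 0.5641 × 0.2693 = 3.4378 kg/m².

3.44 kg/m²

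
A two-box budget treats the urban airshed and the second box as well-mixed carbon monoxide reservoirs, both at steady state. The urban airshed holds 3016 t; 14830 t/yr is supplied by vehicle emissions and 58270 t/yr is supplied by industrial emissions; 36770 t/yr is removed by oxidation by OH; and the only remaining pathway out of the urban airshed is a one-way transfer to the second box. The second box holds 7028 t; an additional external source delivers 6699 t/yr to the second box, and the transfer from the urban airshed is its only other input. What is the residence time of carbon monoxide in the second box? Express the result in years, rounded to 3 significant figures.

0.163 yr

Balance the urban airshed: ΣF_in = 14830 + 58270 = 73100 t/yr.
Transfer to the second box = ΣF_in − (36770) = 36330 t/yr.
Total input to the second box = 36330 + 6699 = 43029 t/yr; at steady state this equals its total output.
τ = M / F = 7028 / 43029 = 0.1633 yr.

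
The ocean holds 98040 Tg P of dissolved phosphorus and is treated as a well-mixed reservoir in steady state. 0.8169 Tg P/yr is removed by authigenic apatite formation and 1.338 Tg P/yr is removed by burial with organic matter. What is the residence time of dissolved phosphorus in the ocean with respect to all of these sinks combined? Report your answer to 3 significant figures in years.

45500 yr

Total removal flux = 0.8169 + 1.338 = 2.1549 Tg P/yr.
τ = M / ΣF_out = 98040 / 2.1549 = 45500 yr.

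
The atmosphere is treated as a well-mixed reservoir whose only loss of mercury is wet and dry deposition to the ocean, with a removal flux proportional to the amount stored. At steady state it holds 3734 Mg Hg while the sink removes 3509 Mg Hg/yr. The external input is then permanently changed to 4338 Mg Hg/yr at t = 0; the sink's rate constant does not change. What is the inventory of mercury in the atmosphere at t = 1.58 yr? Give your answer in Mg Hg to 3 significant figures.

The sink rate constant is k = F₀/M₀ = 3509/3734 = 0.9397 yr⁻¹.
Solving dM/dt = F₁ − kM with M(0) = M₀ gives M(t) = F₁/k + (M₀ − F₁/k)·e^(−kt).
F₁/k = 4338/0.9397 = 4616.2 Mg Hg; kt = 0.9397 × 1.58 = 1.485, e^(−kt) = 0.2265.
M(1.58) = 4616.2 + (3734 − 4616.2) × 0.2265 = 4616.2 − 199.9 = 4416.3 Mg Hg.

4420 Mg Hg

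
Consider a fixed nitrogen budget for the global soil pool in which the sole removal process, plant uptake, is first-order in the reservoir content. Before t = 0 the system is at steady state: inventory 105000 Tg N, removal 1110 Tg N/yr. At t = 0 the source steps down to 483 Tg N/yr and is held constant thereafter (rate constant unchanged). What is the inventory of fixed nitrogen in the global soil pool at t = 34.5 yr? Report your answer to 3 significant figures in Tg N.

The sink rate constant is k = F₀/M₀ = 1110/105000 = 0.01057 yr⁻¹.
Solving dM/dt = F₁ − kM with M(0) = M₀ gives M(t) = F₁/k + (M₀ − F₁/k)·e^(−kt).
F₁/k = 483/0.01057 = 45689 Tg N; kt = 0.01057 × 34.5 = 0.3647, e^(−kt) = 0.6944.
M(34.5) = 45689 + (105000 − 45689) × 0.6944 = 45689 + 41190 = 86874 Tg N.

86900 Tg N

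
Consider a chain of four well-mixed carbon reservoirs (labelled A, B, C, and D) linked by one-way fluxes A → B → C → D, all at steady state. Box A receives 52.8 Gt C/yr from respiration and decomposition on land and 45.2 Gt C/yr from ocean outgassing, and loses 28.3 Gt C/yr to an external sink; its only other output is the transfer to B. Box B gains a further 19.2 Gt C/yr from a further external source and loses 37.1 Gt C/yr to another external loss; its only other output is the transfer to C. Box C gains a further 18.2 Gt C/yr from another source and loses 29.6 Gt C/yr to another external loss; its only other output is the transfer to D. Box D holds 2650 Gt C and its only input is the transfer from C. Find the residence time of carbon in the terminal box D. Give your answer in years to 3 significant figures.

Box A: F(A→B) = (52.8 + 45.2) − 28.3 = 69.700 Gt C/yr.
Box B: F(B→C) = (69.700 + 19.2) − 37.1 = 51.800 Gt C/yr.
Box C: F(C→D) = (51.800 + 18.2) − 29.6 = 40.400 Gt C/yr.
Box D throughput = its input = 40.400 Gt C/yr; τ = 2650 / 40.400 = 65.59 yr.

65.6 yr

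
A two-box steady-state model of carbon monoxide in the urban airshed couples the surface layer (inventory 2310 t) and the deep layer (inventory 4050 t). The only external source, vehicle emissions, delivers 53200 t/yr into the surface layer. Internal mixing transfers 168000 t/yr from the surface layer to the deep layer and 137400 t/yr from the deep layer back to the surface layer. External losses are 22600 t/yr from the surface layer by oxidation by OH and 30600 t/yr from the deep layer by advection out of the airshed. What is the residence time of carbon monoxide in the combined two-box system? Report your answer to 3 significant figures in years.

0.120 yr

Residence time in the combined system uses the total inventory and the total *external* removal — internal exchanges between the two boxes cancel.
M_total = 2310 + 4050 = 6360.0 t.
ΣF_external_out = 22600 + 30600 = 53200 t/yr.
τ = M_total / ΣF_ext = 6360.0 / 53200 = 0.1195 yr.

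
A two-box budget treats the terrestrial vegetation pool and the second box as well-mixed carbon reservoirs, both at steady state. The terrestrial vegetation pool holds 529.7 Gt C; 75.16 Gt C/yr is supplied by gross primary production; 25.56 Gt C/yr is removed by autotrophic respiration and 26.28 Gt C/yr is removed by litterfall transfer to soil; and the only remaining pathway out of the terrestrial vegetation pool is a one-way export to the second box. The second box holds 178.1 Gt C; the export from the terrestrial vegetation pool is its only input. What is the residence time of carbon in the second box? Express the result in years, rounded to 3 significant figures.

Balance the terrestrial vegetation pool: ΣF_in = 75.160 Gt C/yr.
Export to the second box = ΣF_in − (25.56 + 26.28) = 23.320 Gt C/yr.
At steady state the output of the second box equals its input, 23.320 Gt C/yr.
τ = M / F = 178.1 / 23.320 = 7.637 yr.

7.64 yr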